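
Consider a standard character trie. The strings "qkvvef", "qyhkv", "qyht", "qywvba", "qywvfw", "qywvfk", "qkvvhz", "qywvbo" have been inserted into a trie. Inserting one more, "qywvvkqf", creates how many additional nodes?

4

The longest prefix of "qywvvkqf" already in the trie is "qywv" (length 4).
Each of the 4 remaining characters creates one node.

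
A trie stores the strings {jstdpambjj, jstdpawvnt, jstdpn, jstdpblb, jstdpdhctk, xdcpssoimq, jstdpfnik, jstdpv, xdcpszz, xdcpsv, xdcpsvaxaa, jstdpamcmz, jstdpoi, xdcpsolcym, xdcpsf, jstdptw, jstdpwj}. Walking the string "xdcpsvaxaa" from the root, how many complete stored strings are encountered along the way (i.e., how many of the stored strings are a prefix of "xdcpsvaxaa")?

Traverse "xdcpsvaxaa" character by character; count nodes along the way that are marked as word ends.
Prefixes of the query that are stored words: "xdcpsv", "xdcpsvaxaa"
Count: 2

2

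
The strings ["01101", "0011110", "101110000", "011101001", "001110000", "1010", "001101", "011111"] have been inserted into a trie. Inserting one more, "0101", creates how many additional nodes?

"01" is already a path in the trie; the remaining "01" must be added.
So 4 − 2 = 2 new nodes.

2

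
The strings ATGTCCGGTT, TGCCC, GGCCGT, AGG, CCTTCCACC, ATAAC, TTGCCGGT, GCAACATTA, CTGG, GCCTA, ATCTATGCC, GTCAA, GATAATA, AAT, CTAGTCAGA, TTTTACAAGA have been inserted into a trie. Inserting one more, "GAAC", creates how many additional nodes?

2

Walking "GAAC" from the root, the first 2 characters ("GA") follow existing edges; "A" is the first miss.
New nodes needed: |"GAAC"| − 2 = 4 − 2 = 2.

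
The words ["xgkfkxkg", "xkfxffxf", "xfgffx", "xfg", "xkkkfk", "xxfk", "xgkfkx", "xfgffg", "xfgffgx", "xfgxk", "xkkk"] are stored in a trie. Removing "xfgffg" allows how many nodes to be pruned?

0

Walk "xfgffg" from the leaf back toward the root, removing each node that no remaining word uses.
Every node on "xfgffg" is still needed (e.g. by "xfgffgx"), so nothing is freed.
Nodes removed: 0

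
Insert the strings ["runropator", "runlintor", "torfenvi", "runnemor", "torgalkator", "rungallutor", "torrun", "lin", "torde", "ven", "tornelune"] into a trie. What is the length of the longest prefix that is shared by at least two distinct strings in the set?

3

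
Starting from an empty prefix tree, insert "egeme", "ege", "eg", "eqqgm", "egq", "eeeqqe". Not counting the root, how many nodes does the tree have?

Trace insertions, counting only characters that open a new branch:
  "egeme" → 5 new (e, g, e, m, e)
  "ege" → prefix "ege" already present; 0 new (none)
  "eg" → prefix "eg" already present; 0 new (none)
  "eqqgm" → prefix "e" already present; 4 new (q, q, g, m)
  "egq" → prefix "eg" already present; 1 new (q)
  "eeeqqe" → prefix "e" already present; 5 new (e, e, q, q, e)
Total nodes = 5 + 0 + 0 + 4 + 1 + 5 = 15

15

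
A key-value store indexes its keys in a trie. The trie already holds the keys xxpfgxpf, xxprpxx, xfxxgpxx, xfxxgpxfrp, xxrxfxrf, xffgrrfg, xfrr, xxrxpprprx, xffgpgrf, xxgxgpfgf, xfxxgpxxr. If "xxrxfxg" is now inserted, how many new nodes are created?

1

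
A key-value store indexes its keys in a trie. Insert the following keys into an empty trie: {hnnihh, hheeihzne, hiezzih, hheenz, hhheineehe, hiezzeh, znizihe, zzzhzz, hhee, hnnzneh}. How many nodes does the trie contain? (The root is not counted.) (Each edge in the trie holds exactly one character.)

48

Trace insertions, counting only characters that open a new branch:
  "hnnihh" → 6 new (h, n, n, i, h, h)
  "hheeihzne" → prefix "h" already present; 8 new (h, e, e, i, h, z, n, e)
  "hiezzih" → prefix "h" already present; 6 new (i, e, z, z, i, h)
  "hheenz" → prefix "hhee" already present; 2 new (n, z)
  "hhheineehe" → prefix "hh" already present; 8 new (h, e, i, n, e, e, h, e)
  "hiezzeh" → prefix "hiezz" already present; 2 new (e, h)
  "znizihe" → 7 new (z, n, i, z, i, h, e)
  "zzzhzz" → prefix "z" already present; 5 new (z, z, h, z, z)
  "hhee" → prefix "hhee" already present; 0 new (none)
  "hnnzneh" → prefix "hnn" already present; 4 new (z, n, e, h)
Total nodes = 6 + 8 + 6 + 2 + 8 + 2 + 7 + 5 + 0 + 4 = 48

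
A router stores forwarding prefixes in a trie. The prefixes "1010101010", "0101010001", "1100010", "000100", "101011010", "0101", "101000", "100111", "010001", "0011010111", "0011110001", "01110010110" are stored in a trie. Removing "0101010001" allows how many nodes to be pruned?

6

Walk "0101010001" from the leaf back toward the root, removing each node that no remaining word uses.
The suffix "010001" (6 nodes) is used only by "0101010001"; "0101" is itself a stored word, so pruning stops there.
Nodes removed: 6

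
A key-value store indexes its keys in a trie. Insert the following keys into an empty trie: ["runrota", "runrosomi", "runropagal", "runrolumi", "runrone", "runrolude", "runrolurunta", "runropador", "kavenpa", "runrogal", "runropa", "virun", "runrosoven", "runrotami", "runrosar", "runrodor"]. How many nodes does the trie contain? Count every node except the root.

57

Count nodes per top-level branch (shared prefixes stored once):
  'k'-branch (kavenpa): 7 nodes
  'r'-branch (runrodor, runrogal, runrolude, runrolumi, runrolurunta, runrone, runropa, runropador, runropagal, runrosar, runrosomi, runrosoven, runrota, runrotami): 45 nodes
  'v'-branch (virun): 5 nodes
Sum: 57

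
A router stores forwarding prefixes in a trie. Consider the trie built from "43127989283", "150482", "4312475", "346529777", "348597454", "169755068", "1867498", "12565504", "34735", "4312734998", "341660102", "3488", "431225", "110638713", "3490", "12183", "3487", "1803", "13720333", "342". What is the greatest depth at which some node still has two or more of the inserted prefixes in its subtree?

Look for the deepest trie node that still has at least two words in its subtree.
e.g. "4312734998" and "43127989283" share the prefix "43127" of length 5; no pair shares a longer one.
Longest shared-prefix length: 5

5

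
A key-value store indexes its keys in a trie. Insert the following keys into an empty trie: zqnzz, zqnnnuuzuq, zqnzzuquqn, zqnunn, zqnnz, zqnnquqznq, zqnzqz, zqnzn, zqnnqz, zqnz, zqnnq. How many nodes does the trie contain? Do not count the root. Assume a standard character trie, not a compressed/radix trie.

31

Trace insertions, counting only characters that open a new branch:
  "zqnzz" → 5 new (z, q, n, z, z)
  "zqnnnuuzuq" → prefix "zqn" already present; 7 new (n, n, u, u, z, u, q)
  "zqnzzuquqn" → prefix "zqnzz" already present; 5 new (u, q, u, q, n)
  "zqnunn" → prefix "zqn" already present; 3 new (u, n, n)
  "zqnnz" → prefix "zqnn" already present; 1 new (z)
  "zqnnquqznq" → prefix "zqnn" already present; 6 new (q, u, q, z, n, q)
  "zqnzqz" → prefix "zqnz" already present; 2 new (q, z)
  "zqnzn" → prefix "zqnz" already present; 1 new (n)
  "zqnnqz" → prefix "zqnnq" already present; 1 new (z)
  "zqnz" → prefix "zqnz" already present; 0 new (none)
  "zqnnq" → prefix "zqnnq" already present; 0 new (none)
Total nodes = 5 + 7 + 5 + 3 + 1 + 6 + 2 + 1 + 1 + 0 + 0 = 31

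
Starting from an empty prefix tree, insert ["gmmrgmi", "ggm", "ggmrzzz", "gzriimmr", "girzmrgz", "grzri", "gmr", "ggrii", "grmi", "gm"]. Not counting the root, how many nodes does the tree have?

For each word, the new-node count is its length minus the longest prefix already in the trie:
  "gmmrgmi" → 7 new (g, m, m, r, g, m, i)
  "ggm" → prefix "g" already present; 2 new (g, m)
  "ggmrzzz" → prefix "ggm" already present; 4 new (r, z, z, z)
  "gzriimmr" → prefix "g" already present; 7 new (z, r, i, i, m, m, r)
  "girzmrgz" → prefix "g" already present; 7 new (i, r, z, m, r, g, z)
  "grzri" → prefix "g" already present; 4 new (r, z, r, i)
  "gmr" → prefix "gm" already present; 1 new (r)
  "ggrii" → prefix "gg" already present; 3 new (r, i, i)
  "grmi" → prefix "gr" already present; 2 new (m, i)
  "gm" → prefix "gm" already present; 0 new (none)
Total nodes = 7 + 2 + 4 + 7 + 7 + 4 + 1 + 3 + 2 + 0 = 37

37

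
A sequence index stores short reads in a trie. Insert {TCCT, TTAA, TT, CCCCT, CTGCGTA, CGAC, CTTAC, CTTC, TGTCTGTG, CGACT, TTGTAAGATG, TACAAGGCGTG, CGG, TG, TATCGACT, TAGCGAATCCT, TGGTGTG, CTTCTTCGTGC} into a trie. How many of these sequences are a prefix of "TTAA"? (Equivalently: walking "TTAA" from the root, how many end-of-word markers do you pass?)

Walk "TTAA" from the root; an end-of-word marker is hit whenever a stored word is a prefix of "TTAA".
Prefixes of the query that are stored words: "TT", "TTAA"
Count: 2

2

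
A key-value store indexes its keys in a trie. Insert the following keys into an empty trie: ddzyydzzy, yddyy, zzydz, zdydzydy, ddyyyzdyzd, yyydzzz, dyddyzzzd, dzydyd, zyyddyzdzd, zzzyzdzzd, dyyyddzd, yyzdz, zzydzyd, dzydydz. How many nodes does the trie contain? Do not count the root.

For each word, the new-node count is its length minus the longest prefix already in the trie:
  "ddzyydzzy" → 9 new (d, d, z, y, y, d, z, z, y)
  "yddyy" → 5 new (y, d, d, y, y)
  "zzydz" → 5 new (z, z, y, d, z)
  "zdydzydy" → prefix "z" already present; 7 new (d, y, d, z, y, d, y)
  "ddyyyzdyzd" → prefix "dd" already present; 8 new (y, y, y, z, d, y, z, d)
  "yyydzzz" → prefix "y" already present; 6 new (y, y, d, z, z, z)
  "dyddyzzzd" → prefix "d" already present; 8 new (y, d, d, y, z, z, z, d)
  "dzydyd" → prefix "d" already present; 5 new (z, y, d, y, d)
  "zyyddyzdzd" → prefix "z" already present; 9 new (y, y, d, d, y, z, d, z, d)
  "zzzyzdzzd" → prefix "zz" already present; 7 new (z, y, z, d, z, z, d)
  "dyyyddzd" → prefix "dy" already present; 6 new (y, y, d, d, z, d)
  "yyzdz" → prefix "yy" already present; 3 new (z, d, z)
  "zzydzyd" → prefix "zzydz" already present; 2 new (y, d)
  "dzydydz" → prefix "dzydyd" already present; 1 new (z)
Total nodes = 9 + 5 + 5 + 7 + 8 + 6 + 8 + 5 + 9 + 7 + 6 + 3 + 2 + 1 = 81

81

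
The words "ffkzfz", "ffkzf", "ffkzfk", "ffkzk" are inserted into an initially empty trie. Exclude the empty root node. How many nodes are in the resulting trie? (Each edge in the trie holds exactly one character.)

8

Trie structure (* marks end of a word):
(root)
└─ f
   └─ f
      └─ k
         └─ z
            ├─ f *
            │  ├─ k *
            │  └─ z *
            └─ k *
Counting every labelled node above: 8.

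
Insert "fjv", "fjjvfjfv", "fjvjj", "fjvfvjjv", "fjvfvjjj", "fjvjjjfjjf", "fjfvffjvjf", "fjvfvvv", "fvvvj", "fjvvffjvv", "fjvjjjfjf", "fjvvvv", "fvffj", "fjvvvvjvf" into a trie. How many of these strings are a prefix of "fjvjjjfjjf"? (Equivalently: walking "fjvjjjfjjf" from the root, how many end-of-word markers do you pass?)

3

Check each prefix of "fjvjjjfjjf" against the stored set — each match is an end-marker on the path.
Prefixes of the query that are stored words: "fjv", "fjvjj", "fjvjjjfjjf"
Count: 3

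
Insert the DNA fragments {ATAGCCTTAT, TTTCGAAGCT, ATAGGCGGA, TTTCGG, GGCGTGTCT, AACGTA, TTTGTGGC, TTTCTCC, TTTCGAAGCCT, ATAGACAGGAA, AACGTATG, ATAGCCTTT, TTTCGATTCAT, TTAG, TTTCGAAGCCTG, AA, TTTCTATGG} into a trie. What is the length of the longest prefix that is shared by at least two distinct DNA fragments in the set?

11

Look for the deepest trie node that still has at least two words in its subtree.
"TTTCGAAGCCT" and "TTTCGAAGCCTG" agree on "TTTCGAAGCCT" (11 characters) before diverging; nothing deeper is shared.
Longest shared-prefix length: 11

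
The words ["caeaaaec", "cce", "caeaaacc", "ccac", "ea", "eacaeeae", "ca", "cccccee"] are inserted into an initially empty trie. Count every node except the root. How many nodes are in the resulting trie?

27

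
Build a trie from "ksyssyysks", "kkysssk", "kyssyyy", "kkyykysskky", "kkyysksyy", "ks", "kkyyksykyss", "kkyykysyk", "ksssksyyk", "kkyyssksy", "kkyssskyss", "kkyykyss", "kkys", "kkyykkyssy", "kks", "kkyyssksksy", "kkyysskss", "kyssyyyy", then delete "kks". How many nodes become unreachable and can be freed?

1

A node on "kks"'s path can go only if nothing else ends at it or branches off below it.
The suffix "s" (1 node) is used only by "kks"; the node for "kk" still has the child "y", so pruning stops there.
Nodes removed: 1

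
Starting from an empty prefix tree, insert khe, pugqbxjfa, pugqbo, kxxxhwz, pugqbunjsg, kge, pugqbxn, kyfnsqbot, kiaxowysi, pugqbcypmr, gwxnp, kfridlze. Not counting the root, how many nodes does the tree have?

Insert word by word; a character creates a node only if that edge doesn't already exist:
  "khe" → 3 new (k, h, e)
  "pugqbxjfa" → 9 new (p, u, g, q, b, x, j, f, a)
  "pugqbo" → prefix "pugqb" already present; 1 new (o)
  "kxxxhwz" → prefix "k" already present; 6 new (x, x, x, h, w, z)
  "pugqbunjsg" → prefix "pugqb" already present; 5 new (u, n, j, s, g)
  "kge" → prefix "k" already present; 2 new (g, e)
  "pugqbxn" → prefix "pugqbx" already present; 1 new (n)
  "kyfnsqbot" → prefix "k" already present; 8 new (y, f, n, s, q, b, o, t)
  "kiaxowysi" → prefix "k" already present; 8 new (i, a, x, o, w, y, s, i)
  "pugqbcypmr" → prefix "pugqb" already present; 5 new (c, y, p, m, r)
  "gwxnp" → 5 new (g, w, x, n, p)
  "kfridlze" → prefix "k" already present; 7 new (f, r, i, d, l, z, e)
Total nodes = 3 + 9 + 1 + 6 + 5 + 2 + 1 + 8 + 8 + 5 + 5 + 7 = 60

60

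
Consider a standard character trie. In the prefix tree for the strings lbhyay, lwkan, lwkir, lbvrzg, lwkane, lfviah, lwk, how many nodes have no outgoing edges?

Leaves are exactly the stored words that no other stored word extends.
Those words: "lbhyay", "lbvrzg", "lfviah", "lwkane", "lwkir"
Leaf count: 5

5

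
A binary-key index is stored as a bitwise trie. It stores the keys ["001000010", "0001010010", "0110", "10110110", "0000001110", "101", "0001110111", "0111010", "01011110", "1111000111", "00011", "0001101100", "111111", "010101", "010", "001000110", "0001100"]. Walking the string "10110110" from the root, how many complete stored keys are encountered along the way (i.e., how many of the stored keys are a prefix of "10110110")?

Walk "10110110" from the root; an end-of-word marker is hit whenever a stored word is a prefix of "10110110".
Prefixes of the query that are stored words: "101", "10110110"
Count: 2

2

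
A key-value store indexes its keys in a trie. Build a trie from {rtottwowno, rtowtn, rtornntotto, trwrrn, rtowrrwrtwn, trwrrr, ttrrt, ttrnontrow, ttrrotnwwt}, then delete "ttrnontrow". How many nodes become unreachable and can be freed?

7

After clearing the end-marker at "ttrnontrow", prune upward until reaching a node still needed by another word.
The suffix "nontrow" (7 nodes) is used only by "ttrnontrow"; the node for "ttr" still has the child "r", so pruning stops there.
Nodes removed: 7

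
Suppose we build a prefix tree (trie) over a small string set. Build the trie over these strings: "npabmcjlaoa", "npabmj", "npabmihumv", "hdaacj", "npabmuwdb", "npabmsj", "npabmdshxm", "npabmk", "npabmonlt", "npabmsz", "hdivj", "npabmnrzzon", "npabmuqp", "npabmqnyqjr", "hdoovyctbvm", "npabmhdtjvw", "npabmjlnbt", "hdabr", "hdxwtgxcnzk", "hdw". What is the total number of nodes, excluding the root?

Trace insertions, counting only characters that open a new branch:
  "npabmcjlaoa" → 11 new (n, p, a, b, m, c, j, l, a, o, a)
  "npabmj" → prefix "npabm" already present; 1 new (j)
  "npabmihumv" → prefix "npabm" already present; 5 new (i, h, u, m, v)
  "hdaacj" → 6 new (h, d, a, a, c, j)
  "npabmuwdb" → prefix "npabm" already present; 4 new (u, w, d, b)
  "npabmsj" → prefix "npabm" already present; 2 new (s, j)
  "npabmdshxm" → prefix "npabm" already present; 5 new (d, s, h, x, m)
  "npabmk" → prefix "npabm" already present; 1 new (k)
  "npabmonlt" → prefix "npabm" already present; 4 new (o, n, l, t)
  "npabmsz" → prefix "npabms" already present; 1 new (z)
  "hdivj" → prefix "hd" already present; 3 new (i, v, j)
  "npabmnrzzon" → prefix "npabm" already present; 6 new (n, r, z, z, o, n)
  "npabmuqp" → prefix "npabmu" already present; 2 new (q, p)
  "npabmqnyqjr" → prefix "npabm" already present; 6 new (q, n, y, q, j, r)
  "hdoovyctbvm" → prefix "hd" already present; 9 new (o, o, v, y, c, t, b, v, m)
  "npabmhdtjvw" → prefix "npabm" already present; 6 new (h, d, t, j, v, w)
  "npabmjlnbt" → prefix "npabmj" already present; 4 new (l, n, b, t)
  "hdabr" → prefix "hda" already present; 2 new (b, r)
  "hdxwtgxcnzk" → prefix "hd" already present; 9 new (x, w, t, g, x, c, n, z, k)
  "hdw" → prefix "hd" already present; 1 new (w)
Total nodes = 11 + 1 + 5 + 6 + 4 + 2 + 5 + 1 + 4 + 1 + 3 + 6 + 2 + 6 + 9 + 6 + 4 + 2 + 9 + 1 = 88

88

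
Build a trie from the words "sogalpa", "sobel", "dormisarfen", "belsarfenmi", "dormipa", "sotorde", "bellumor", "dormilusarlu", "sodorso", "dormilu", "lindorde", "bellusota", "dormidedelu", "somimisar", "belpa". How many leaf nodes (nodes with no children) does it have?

14

Leaves are exactly the stored words that no other stored word extends.
Those words: "bellumor", "bellusota", "belpa", "belsarfenmi", "dormidedelu", "dormilusarlu", "dormipa", "dormisarfen", "lindorde", "sobel", "sodorso", "sogalpa", "somimisar", "sotorde"
Leaf count: 14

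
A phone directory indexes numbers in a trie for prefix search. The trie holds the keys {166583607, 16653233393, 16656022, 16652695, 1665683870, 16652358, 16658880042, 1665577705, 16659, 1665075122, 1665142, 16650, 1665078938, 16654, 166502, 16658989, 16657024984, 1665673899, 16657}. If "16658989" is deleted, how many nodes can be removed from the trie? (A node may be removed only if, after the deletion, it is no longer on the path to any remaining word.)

Walk "16658989" from the leaf back toward the root, removing each node that no remaining word uses.
The suffix "989" (3 nodes) is used only by "16658989"; the node for "16658" still has the child "3", so pruning stops there.
Nodes removed: 3

3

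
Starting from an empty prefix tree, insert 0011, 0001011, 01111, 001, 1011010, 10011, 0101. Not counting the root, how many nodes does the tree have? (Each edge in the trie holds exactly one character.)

25

Count nodes per top-level branch (shared prefixes stored once):
  '0'-branch (0001011, 001, 0011, 0101, 01111): 15 nodes
  '1'-branch (10011, 1011010): 10 nodes
Sum: 25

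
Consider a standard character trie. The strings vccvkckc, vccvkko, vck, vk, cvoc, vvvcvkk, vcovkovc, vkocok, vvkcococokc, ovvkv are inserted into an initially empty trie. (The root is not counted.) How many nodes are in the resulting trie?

Count nodes per top-level branch (shared prefixes stored once):
  'c'-branch (cvoc): 4 nodes
  'o'-branch (ovvkv): 5 nodes
  'v'-branch (vccvkckc, vccvkko, vck, vcovkovc, vk, vkocok, vvkcococokc, vvvcvkk): 37 nodes
Sum: 46

46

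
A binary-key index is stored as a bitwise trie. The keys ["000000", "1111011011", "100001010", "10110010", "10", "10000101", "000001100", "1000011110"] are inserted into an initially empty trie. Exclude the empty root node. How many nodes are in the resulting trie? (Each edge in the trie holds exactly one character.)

38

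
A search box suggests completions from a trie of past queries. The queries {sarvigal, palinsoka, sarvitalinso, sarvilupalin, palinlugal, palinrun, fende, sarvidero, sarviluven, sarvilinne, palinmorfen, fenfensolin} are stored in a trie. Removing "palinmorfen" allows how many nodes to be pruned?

6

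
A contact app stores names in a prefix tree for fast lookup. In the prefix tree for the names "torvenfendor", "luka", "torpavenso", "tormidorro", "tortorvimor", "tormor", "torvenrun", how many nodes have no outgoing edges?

Leaves are exactly the stored words that no other stored word extends.
Those words: "luka", "tormidorro", "tormor", "torpavenso", "tortorvimor", "torvenfendor", "torvenrun"
Leaf count: 7

7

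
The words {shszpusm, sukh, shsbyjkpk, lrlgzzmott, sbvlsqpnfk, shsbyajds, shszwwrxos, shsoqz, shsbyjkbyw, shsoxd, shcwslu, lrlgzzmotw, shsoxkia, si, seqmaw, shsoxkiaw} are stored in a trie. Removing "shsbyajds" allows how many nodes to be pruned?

A node on "shsbyajds"'s path can go only if nothing else ends at it or branches off below it.
The suffix "ajds" (4 nodes) is used only by "shsbyajds"; the node for "shsby" still has the child "j", so pruning stops there.
Nodes removed: 4

4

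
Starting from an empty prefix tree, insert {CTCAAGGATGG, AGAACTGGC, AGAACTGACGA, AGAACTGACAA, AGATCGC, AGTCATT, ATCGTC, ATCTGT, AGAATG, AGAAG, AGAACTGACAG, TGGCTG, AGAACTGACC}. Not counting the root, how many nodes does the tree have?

Insert word by word; a character creates a node only if that edge doesn't already exist:
  "CTCAAGGATGG" → 11 new (C, T, C, A, A, G, G, A, T, G, G)
  "AGAACTGGC" → 9 new (A, G, A, A, C, T, G, G, C)
  "AGAACTGACGA" → prefix "AGAACTG" already present; 4 new (A, C, G, A)
  "AGAACTGACAA" → prefix "AGAACTGAC" already present; 2 new (A, A)
  "AGATCGC" → prefix "AGA" already present; 4 new (T, C, G, C)
  "AGTCATT" → prefix "AG" already present; 5 new (T, C, A, T, T)
  "ATCGTC" → prefix "A" already present; 5 new (T, C, G, T, C)
  "ATCTGT" → prefix "ATC" already present; 3 new (T, G, T)
  "AGAATG" → prefix "AGAA" already present; 2 new (T, G)
  "AGAAG" → prefix "AGAA" already present; 1 new (G)
  "AGAACTGACAG" → prefix "AGAACTGACA" already present; 1 new (G)
  "TGGCTG" → 6 new (T, G, G, C, T, G)
  "AGAACTGACC" → prefix "AGAACTGAC" already present; 1 new (C)
Total nodes = 11 + 9 + 4 + 2 + 4 + 5 + 5 + 3 + 2 + 1 + 1 + 6 + 1 = 54

54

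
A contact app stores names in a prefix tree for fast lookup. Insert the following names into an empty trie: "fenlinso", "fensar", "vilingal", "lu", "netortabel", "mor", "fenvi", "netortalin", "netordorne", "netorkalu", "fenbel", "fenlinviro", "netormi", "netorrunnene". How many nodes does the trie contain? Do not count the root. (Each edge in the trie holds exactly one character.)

64

For each word, the new-node count is its length minus the longest prefix already in the trie:
  "fenlinso" → 8 new (f, e, n, l, i, n, s, o)
  "fensar" → prefix "fen" already present; 3 new (s, a, r)
  "vilingal" → 8 new (v, i, l, i, n, g, a, l)
  "lu" → 2 new (l, u)
  "netortabel" → 10 new (n, e, t, o, r, t, a, b, e, l)
  "mor" → 3 new (m, o, r)
  "fenvi" → prefix "fen" already present; 2 new (v, i)
  "netortalin" → prefix "netorta" already present; 3 new (l, i, n)
  "netordorne" → prefix "netor" already present; 5 new (d, o, r, n, e)
  "netorkalu" → prefix "netor" already present; 4 new (k, a, l, u)
  "fenbel" → prefix "fen" already present; 3 new (b, e, l)
  "fenlinviro" → prefix "fenlin" already present; 4 new (v, i, r, o)
  "netormi" → prefix "netor" already present; 2 new (m, i)
  "netorrunnene" → prefix "netor" already present; 7 new (r, u, n, n, e, n, e)
Total nodes = 8 + 3 + 8 + 2 + 10 + 3 + 2 + 3 + 5 + 4 + 3 + 4 + 2 + 7 = 64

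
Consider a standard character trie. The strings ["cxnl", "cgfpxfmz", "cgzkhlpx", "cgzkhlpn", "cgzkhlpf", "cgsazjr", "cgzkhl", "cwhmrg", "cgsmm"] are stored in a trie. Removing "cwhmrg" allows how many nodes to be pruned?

5

A node on "cwhmrg"'s path can go only if nothing else ends at it or branches off below it.
The suffix "whmrg" (5 nodes) is used only by "cwhmrg"; the node for "c" still has the child "x", so pruning stops there.
Nodes removed: 5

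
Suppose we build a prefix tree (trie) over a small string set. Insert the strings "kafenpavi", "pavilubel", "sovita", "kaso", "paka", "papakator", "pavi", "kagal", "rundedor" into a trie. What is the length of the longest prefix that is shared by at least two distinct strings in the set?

Equivalently: take the maximum, over all pairs, of their longest common prefix length.
e.g. "pavi" and "pavilubel" share the prefix "pavi" of length 4; no pair shares a longer one.
Longest shared-prefix length: 4

4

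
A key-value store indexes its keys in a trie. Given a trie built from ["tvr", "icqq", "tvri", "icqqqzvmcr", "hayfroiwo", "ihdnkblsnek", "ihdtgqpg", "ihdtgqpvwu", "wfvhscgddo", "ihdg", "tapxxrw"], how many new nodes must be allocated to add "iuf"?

The longest prefix of "iuf" already in the trie is "i" (length 1).
New nodes needed: |"iuf"| − 1 = 3 − 1 = 2.

2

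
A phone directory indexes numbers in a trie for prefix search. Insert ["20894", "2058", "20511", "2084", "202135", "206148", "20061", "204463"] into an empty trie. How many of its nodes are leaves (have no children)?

8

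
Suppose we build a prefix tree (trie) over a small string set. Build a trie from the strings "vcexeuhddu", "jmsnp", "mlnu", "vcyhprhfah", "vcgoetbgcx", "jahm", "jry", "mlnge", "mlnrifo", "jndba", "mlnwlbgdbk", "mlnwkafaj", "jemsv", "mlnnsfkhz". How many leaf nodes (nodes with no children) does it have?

A leaf is a node with no children — equivalently, the end of a word that is not a proper prefix of any other stored word.
Those words: "jahm", "jemsv", "jmsnp", "jndba", "jry", "mlnge", "mlnnsfkhz", "mlnrifo", "mlnu", "mlnwkafaj", "mlnwlbgdbk", "vcexeuhddu", "vcgoetbgcx", "vcyhprhfah"
Leaf count: 14

14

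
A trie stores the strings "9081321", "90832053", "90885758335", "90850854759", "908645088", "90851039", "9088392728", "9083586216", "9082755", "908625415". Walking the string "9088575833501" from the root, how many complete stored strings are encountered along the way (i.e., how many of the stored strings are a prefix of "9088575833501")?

1

Check each prefix of "9088575833501" against the stored set — each match is an end-marker on the path.
Prefixes of the query that are stored words: "90885758335"
Count: 1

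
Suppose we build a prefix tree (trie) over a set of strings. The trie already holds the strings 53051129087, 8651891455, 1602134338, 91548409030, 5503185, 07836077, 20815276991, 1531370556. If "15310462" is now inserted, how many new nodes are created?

4

"1531" is already a path in the trie; the remaining "0462" must be added.
So 8 − 4 = 4 new nodes.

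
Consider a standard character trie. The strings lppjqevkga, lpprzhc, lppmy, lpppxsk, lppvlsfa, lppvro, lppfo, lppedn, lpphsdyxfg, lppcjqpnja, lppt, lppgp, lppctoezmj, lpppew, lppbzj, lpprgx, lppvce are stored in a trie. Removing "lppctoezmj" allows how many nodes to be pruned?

6

A node on "lppctoezmj"'s path can go only if nothing else ends at it or branches off below it.
The suffix "toezmj" (6 nodes) is used only by "lppctoezmj"; the node for "lppc" still has the child "j", so pruning stops there.
Nodes removed: 6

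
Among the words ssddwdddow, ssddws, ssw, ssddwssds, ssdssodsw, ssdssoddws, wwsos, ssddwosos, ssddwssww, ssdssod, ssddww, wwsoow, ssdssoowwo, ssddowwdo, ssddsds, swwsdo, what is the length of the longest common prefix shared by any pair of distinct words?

7

Equivalently: take the maximum, over all pairs, of their longest common prefix length.
"ssddwssds" and "ssddwssww" agree on "ssddwss" (7 characters) before diverging; nothing deeper is shared.
Longest shared-prefix length: 7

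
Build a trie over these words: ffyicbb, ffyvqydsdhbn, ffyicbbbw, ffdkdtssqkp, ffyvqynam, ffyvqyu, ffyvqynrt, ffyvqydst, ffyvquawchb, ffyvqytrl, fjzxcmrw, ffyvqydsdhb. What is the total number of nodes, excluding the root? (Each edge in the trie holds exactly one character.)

Count nodes per top-level branch (shared prefixes stored once):
  'f'-branch (ffdkdtssqkp, ffyicbb, ffyicbbbw, ffyvquawchb, ffyvqydsdhb, ffyvqydsdhbn, ffyvqydst, ffyvqynam, ffyvqynrt, ffyvqytrl, ffyvqyu, fjzxcmrw): 50 nodes
Sum: 50

50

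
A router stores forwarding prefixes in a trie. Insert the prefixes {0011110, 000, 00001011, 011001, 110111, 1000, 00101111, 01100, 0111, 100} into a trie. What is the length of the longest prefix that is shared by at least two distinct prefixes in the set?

5

The deepest shared node is where two words last agree before diverging.
e.g. "01100" and "011001" share the prefix "01100" of length 5; no pair shares a longer one.
Longest shared-prefix length: 5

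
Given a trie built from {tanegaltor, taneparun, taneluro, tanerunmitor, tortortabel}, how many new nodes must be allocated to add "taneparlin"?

The longest prefix of "taneparlin" already in the trie is "tanepar" (length 7).
New nodes needed: |"taneparlin"| − 7 = 10 − 7 = 3.

3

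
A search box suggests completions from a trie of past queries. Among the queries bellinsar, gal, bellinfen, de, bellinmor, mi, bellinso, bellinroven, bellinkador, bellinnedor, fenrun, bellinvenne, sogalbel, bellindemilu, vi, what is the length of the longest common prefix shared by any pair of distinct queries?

Look for the deepest trie node that still has at least two words in its subtree.
e.g. "bellinsar" and "bellinso" share the prefix "bellins" of length 7; no pair shares a longer one.
Longest shared-prefix length: 7

7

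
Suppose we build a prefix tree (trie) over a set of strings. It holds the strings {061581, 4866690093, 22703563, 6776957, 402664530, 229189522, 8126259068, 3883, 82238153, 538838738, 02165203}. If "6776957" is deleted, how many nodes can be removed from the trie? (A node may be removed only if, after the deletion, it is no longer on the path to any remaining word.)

7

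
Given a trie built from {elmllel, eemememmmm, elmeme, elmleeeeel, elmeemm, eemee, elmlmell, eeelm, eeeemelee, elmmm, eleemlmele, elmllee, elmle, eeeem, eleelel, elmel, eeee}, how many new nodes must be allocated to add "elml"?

"elml" is already a full path in the trie; only an end-marker is added.
No new nodes are needed: 0.

0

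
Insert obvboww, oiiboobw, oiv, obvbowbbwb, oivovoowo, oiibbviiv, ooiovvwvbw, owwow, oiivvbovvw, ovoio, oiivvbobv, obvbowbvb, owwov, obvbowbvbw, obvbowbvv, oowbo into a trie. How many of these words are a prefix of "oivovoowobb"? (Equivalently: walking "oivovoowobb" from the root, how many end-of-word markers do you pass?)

2

Walk "oivovoowobb" from the root; an end-of-word marker is hit whenever a stored word is a prefix of "oivovoowobb".
Prefixes of the query that are stored words: "oiv", "oivovoowo"
Count: 2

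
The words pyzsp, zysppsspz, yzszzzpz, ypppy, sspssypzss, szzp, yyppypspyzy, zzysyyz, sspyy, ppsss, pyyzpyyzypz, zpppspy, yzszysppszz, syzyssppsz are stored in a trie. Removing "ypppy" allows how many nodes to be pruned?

4

Walk "ypppy" from the leaf back toward the root, removing each node that no remaining word uses.
The suffix "pppy" (4 nodes) is used only by "ypppy"; the node for "y" still has the child "z", so pruning stops there.
Nodes removed: 4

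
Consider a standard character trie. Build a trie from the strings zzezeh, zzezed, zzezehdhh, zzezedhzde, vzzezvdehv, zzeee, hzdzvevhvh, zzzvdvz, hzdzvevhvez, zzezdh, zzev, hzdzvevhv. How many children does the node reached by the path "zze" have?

Follow the path "zze" to its node, then look at its outgoing edges.
Distinct next characters after "zze": e, v, z.
That node has 3 child edges.

3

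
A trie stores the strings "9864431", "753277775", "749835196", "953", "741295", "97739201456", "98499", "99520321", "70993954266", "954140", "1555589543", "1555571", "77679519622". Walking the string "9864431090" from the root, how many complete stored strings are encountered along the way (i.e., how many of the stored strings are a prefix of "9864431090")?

1

Walk "9864431090" from the root; an end-of-word marker is hit whenever a stored word is a prefix of "9864431090".
Prefixes of the query that are stored words: "9864431"
Count: 1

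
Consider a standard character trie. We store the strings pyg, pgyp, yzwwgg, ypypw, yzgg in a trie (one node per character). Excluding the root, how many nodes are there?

18

Insert word by word; a character creates a node only if that edge doesn't already exist:
  "pyg" → 3 new (p, y, g)
  "pgyp" → prefix "p" already present; 3 new (g, y, p)
  "yzwwgg" → 6 new (y, z, w, w, g, g)
  "ypypw" → prefix "y" already present; 4 new (p, y, p, w)
  "yzgg" → prefix "yz" already present; 2 new (g, g)
Total nodes = 3 + 3 + 6 + 4 + 2 = 18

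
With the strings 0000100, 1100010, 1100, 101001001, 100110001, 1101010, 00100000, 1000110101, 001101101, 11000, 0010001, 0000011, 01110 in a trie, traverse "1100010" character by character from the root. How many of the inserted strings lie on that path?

3

Walk "1100010" from the root; an end-of-word marker is hit whenever a stored word is a prefix of "1100010".
Prefixes of the query that are stored words: "1100", "11000", "1100010"
Count: 3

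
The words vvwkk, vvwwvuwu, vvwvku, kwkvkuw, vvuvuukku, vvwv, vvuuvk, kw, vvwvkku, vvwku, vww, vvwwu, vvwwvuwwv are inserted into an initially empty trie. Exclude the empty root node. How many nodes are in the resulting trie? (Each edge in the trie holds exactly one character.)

Trie structure (* marks end of a word):
(root)
├─ k
│  └─ w *
│     └─ k
│        └─ v
│           └─ k
│              └─ u
│                 └─ w *
└─ v
   ├─ v
   │  ├─ u
   │  │  ├─ u
   │  │  │  └─ v
   │  │  │     └─ k *
   │  │  └─ v
   │  │     └─ u
   │  │        └─ u
   │  │           └─ k
   │  │              └─ k
   │  │                 └─ u *
   │  └─ w
   │     ├─ k
   │     │  ├─ k *
   │     │  └─ u *
   │     ├─ v *
   │     │  └─ k
   │     │     ├─ k
   │     │     │  └─ u *
   │     │     └─ u *
   │     └─ w
   │        ├─ u *
   │        └─ v
   │           └─ u
   │              └─ w
   │                 ├─ u *
   │                 └─ w
   │                    └─ v *
   └─ w
      └─ w *
Counting every labelled node above: 38.

38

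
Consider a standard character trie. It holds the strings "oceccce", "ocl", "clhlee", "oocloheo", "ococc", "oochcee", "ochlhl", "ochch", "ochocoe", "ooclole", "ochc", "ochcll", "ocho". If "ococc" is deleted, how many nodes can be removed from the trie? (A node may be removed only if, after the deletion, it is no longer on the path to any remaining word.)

Walk "ococc" from the leaf back toward the root, removing each node that no remaining word uses.
The suffix "occ" (3 nodes) is used only by "ococc"; the node for "oc" still has the child "e", so pruning stops there.
Nodes removed: 3

3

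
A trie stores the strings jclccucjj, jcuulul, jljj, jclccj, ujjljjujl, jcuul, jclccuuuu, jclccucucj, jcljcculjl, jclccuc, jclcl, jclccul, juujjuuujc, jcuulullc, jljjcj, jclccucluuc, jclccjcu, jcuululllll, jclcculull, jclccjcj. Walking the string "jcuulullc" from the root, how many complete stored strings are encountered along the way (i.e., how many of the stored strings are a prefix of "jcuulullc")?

Check each prefix of "jcuulullc" against the stored set — each match is an end-marker on the path.
Prefixes of the query that are stored words: "jcuul", "jcuulul", "jcuulullc"
Count: 3

3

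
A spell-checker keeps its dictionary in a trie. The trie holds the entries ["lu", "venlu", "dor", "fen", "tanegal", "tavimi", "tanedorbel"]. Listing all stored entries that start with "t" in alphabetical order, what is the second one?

Filter for "t…" and sort: "tanedorbel", "tanegal", "tavimi"
The 2nd is tanegal.

tanegal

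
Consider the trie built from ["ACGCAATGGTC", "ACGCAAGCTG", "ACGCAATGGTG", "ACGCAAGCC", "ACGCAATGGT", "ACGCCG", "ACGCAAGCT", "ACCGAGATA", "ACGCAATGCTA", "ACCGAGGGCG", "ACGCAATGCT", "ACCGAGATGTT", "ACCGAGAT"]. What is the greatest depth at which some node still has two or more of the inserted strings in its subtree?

Equivalently: take the maximum, over all pairs, of their longest common prefix length.
e.g. "ACGCAATGCT" and "ACGCAATGCTA" share the prefix "ACGCAATGCT" of length 10; no pair shares a longer one.
Longest shared-prefix length: 10

10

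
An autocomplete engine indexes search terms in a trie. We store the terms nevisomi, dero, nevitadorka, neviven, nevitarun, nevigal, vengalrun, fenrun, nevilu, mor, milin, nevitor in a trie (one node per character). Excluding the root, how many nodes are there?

54

Trace insertions, counting only characters that open a new branch:
  "nevisomi" → 8 new (n, e, v, i, s, o, m, i)
  "dero" → 4 new (d, e, r, o)
  "nevitadorka" → prefix "nevi" already present; 7 new (t, a, d, o, r, k, a)
  "neviven" → prefix "nevi" already present; 3 new (v, e, n)
  "nevitarun" → prefix "nevita" already present; 3 new (r, u, n)
  "nevigal" → prefix "nevi" already present; 3 new (g, a, l)
  "vengalrun" → 9 new (v, e, n, g, a, l, r, u, n)
  "fenrun" → 6 new (f, e, n, r, u, n)
  "nevilu" → prefix "nevi" already present; 2 new (l, u)
  "mor" → 3 new (m, o, r)
  "milin" → prefix "m" already present; 4 new (i, l, i, n)
  "nevitor" → prefix "nevit" already present; 2 new (o, r)
Total nodes = 8 + 4 + 7 + 3 + 3 + 3 + 9 + 6 + 2 + 3 + 4 + 2 = 54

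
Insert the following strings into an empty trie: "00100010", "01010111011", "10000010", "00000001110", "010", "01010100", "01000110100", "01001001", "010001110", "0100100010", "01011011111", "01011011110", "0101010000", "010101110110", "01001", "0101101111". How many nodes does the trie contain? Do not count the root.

65

Count nodes per top-level branch (shared prefixes stored once):
  '0'-branch (00000001110, 00100010, 010, 01000110100, 010001110, 01001, 0100100010, 01001001, 01010100, 0101010000, 01010111011, 010101110110, 0101101111, 01011011110, 01011011111): 57 nodes
  '1'-branch (10000010): 8 nodes
Sum: 65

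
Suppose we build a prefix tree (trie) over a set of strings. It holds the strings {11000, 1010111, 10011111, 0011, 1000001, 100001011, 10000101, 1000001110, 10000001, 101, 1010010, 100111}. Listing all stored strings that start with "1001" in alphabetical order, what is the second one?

Filter for "1001…" and sort: "100111", "10011111"
The 2nd is 10011111.

10011111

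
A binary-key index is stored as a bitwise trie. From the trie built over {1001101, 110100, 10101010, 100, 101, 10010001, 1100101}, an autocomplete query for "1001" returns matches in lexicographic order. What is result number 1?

10010001

Filter for "1001…" and sort: "10010001", "1001101"
The 1st is 10010001.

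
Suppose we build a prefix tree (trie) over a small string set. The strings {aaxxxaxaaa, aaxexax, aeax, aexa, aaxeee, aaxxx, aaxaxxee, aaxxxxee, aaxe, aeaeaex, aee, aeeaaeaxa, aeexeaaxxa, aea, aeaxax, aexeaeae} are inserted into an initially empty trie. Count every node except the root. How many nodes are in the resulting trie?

54

Trace insertions, counting only characters that open a new branch:
  "aaxxxaxaaa" → 10 new (a, a, x, x, x, a, x, a, a, a)
  "aaxexax" → prefix "aax" already present; 4 new (e, x, a, x)
  "aeax" → prefix "a" already present; 3 new (e, a, x)
  "aexa" → prefix "ae" already present; 2 new (x, a)
  "aaxeee" → prefix "aaxe" already present; 2 new (e, e)
  "aaxxx" → prefix "aaxxx" already present; 0 new (none)
  "aaxaxxee" → prefix "aax" already present; 5 new (a, x, x, e, e)
  "aaxxxxee" → prefix "aaxxx" already present; 3 new (x, e, e)
  "aaxe" → prefix "aaxe" already present; 0 new (none)
  "aeaeaex" → prefix "aea" already present; 4 new (e, a, e, x)
  "aee" → prefix "ae" already present; 1 new (e)
  "aeeaaeaxa" → prefix "aee" already present; 6 new (a, a, e, a, x, a)
  "aeexeaaxxa" → prefix "aee" already present; 7 new (x, e, a, a, x, x, a)
  "aea" → prefix "aea" already present; 0 new (none)
  "aeaxax" → prefix "aeax" already present; 2 new (a, x)
  "aexeaeae" → prefix "aex" already present; 5 new (e, a, e, a, e)
Total nodes = 10 + 4 + 3 + 2 + 2 + 0 + 5 + 3 + 0 + 4 + 1 + 6 + 7 + 0 + 2 + 5 = 54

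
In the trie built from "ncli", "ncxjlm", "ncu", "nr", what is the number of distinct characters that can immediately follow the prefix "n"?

Follow the path "n" to its node, then look at its outgoing edges.
Characters that immediately follow "n" among the stored strings: {c, r}.
That node has 2 child edges.

2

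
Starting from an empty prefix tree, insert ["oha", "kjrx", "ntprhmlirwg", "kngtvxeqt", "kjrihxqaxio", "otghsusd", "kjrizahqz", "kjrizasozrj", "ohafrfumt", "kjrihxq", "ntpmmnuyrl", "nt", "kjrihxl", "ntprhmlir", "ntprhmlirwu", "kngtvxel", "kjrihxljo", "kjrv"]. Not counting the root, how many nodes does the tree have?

70

For each word, the new-node count is its length minus the longest prefix already in the trie:
  "oha" → 3 new (o, h, a)
  "kjrx" → 4 new (k, j, r, x)
  "ntprhmlirwg" → 11 new (n, t, p, r, h, m, l, i, r, w, g)
  "kngtvxeqt" → prefix "k" already present; 8 new (n, g, t, v, x, e, q, t)
  "kjrihxqaxio" → prefix "kjr" already present; 8 new (i, h, x, q, a, x, i, o)
  "otghsusd" → prefix "o" already present; 7 new (t, g, h, s, u, s, d)
  "kjrizahqz" → prefix "kjri" already present; 5 new (z, a, h, q, z)
  "kjrizasozrj" → prefix "kjriza" already present; 5 new (s, o, z, r, j)
  "ohafrfumt" → prefix "oha" already present; 6 new (f, r, f, u, m, t)
  "kjrihxq" → prefix "kjrihxq" already present; 0 new (none)
  "ntpmmnuyrl" → prefix "ntp" already present; 7 new (m, m, n, u, y, r, l)
  "nt" → prefix "nt" already present; 0 new (none)
  "kjrihxl" → prefix "kjrihx" already present; 1 new (l)
  "ntprhmlir" → prefix "ntprhmlir" already present; 0 new (none)
  "ntprhmlirwu" → prefix "ntprhmlirw" already present; 1 new (u)
  "kngtvxel" → prefix "kngtvxe" already present; 1 new (l)
  "kjrihxljo" → prefix "kjrihxl" already present; 2 new (j, o)
  "kjrv" → prefix "kjr" already present; 1 new (v)
Total nodes = 3 + 4 + 11 + 8 + 8 + 7 + 5 + 5 + 6 + 0 + 7 + 0 + 1 + 0 + 1 + 1 + 2 + 1 = 70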